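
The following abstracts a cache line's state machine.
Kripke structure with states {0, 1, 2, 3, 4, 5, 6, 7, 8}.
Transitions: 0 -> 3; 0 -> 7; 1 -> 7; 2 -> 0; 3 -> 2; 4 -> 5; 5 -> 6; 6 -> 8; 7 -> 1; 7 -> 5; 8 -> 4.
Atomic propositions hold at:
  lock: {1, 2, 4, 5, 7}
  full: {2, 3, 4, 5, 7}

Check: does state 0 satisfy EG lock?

EG lock: greatest fixpoint, start Z0 = {1, 2, 4, 5, 7}, keep only states in Sat with some successor in Z. Z1 = {1, 4, 7}; Z2 = {1, 7}; fixed.
Sat(EG lock) = {1, 7}
0 ∉ Sat(EG lock) = {1, 7}, so the formula does not hold at 0.

No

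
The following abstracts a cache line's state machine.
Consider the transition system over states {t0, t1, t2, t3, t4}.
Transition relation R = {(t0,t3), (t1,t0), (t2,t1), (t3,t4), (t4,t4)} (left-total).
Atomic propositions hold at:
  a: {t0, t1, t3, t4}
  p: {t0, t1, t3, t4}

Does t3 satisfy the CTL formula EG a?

EG a: greatest fixpoint, start Z0 = {t0, t1, t3, t4}, keep only states in Sat with some successor in Z. Already a fixed point.
Sat(EG a) = {t0, t1, t3, t4}
t3 ∈ Sat(EG a) = {t0, t1, t3, t4}, so the formula holds at t3.

Yes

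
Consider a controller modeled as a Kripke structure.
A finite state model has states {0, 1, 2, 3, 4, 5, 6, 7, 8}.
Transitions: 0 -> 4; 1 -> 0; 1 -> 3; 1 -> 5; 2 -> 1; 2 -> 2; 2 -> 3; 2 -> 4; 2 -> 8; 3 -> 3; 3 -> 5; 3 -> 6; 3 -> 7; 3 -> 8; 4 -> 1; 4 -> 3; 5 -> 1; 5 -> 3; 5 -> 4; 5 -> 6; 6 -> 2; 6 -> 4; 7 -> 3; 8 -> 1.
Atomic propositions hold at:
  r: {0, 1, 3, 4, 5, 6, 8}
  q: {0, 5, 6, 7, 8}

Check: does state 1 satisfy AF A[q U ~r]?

No

Sat(~r) = {2, 7}
A[q U ~r]: least fixpoint, start Z0 = Sat(~r) = {2, 7}, add states in Sat(q) with every successor in Z. Already a fixed point.
Sat(A[q U ~r]) = {2, 7}
AF A[q U ~r]: least fixpoint, start Z0 = {2, 7}, add states with every successor in Z. Already a fixed point.
Sat(AF A[q U ~r]) = {2, 7}
1 ∉ Sat(AF A[q U ~r]) = {2, 7}, so the formula does not hold at 1.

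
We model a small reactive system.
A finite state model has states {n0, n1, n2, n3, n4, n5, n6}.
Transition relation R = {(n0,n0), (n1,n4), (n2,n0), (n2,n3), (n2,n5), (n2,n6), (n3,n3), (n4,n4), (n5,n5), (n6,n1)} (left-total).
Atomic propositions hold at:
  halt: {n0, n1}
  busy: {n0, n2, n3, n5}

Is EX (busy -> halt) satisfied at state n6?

Yes

Sat(busy -> halt) = {n0, n1, n4, n6}
Sat(EX (busy -> halt)) = {s : some successor in {n0, n1, n4, n6}} = {n0, n1, n2, n4, n6}
n6 ∈ Sat(EX (busy -> halt)) = {n0, n1, n2, n4, n6}, so the formula holds at n6.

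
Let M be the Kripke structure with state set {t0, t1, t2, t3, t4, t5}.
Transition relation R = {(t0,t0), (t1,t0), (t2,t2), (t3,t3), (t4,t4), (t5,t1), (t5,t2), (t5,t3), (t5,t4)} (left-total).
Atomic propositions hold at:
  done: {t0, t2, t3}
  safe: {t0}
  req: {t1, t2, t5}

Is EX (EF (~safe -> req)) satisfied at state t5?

Sat(~safe) = {t1, t2, t3, t4, t5}
Sat(~safe -> req) = {t0, t1, t2, t5}
EF (~safe -> req): least fixpoint, start Z0 = {t0, t1, t2, t5}, add states with some successor in Z. Already a fixed point.
Sat(EF (~safe -> req)) = {t0, t1, t2, t5}
Sat(EX (EF (~safe -> req))) = {s : some successor in {t0, t1, t2, t5}} = {t0, t1, t2, t5}
t5 ∈ Sat(EX (EF (~safe -> req))) = {t0, t1, t2, t5}, so the formula holds at t5.

Yes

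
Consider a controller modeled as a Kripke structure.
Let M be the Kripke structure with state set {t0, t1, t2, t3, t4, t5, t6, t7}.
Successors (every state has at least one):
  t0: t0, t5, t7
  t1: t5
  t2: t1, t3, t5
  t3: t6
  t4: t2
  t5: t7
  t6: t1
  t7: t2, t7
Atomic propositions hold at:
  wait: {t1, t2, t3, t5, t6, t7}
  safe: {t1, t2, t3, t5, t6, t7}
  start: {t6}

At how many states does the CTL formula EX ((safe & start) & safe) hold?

Sat(safe & start) = {t6}
Sat((safe & start) & safe) = {t6}
Sat(EX ((safe & start) & safe)) = {s : some successor in {t6}} = {t3}
|Sat(EX ((safe & start) & safe))| = |{t3}| = 1.

1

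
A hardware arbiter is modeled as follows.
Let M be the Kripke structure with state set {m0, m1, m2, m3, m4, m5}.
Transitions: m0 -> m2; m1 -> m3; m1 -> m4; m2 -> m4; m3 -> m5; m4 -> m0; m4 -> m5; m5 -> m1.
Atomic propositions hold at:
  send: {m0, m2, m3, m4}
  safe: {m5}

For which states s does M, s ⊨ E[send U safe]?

E[send U safe]: least fixpoint, start Z0 = Sat(safe) = {m5}, add states in Sat(send) with some successor in Z. Z1 = {m3, m4, m5}; Z2 = {m2, m3, m4, m5}; Z3 = {m0, m2, m3, m4, m5}; fixed.
Sat(E[send U safe]) = {m0, m2, m3, m4, m5}

{m0, m2, m3, m4, m5}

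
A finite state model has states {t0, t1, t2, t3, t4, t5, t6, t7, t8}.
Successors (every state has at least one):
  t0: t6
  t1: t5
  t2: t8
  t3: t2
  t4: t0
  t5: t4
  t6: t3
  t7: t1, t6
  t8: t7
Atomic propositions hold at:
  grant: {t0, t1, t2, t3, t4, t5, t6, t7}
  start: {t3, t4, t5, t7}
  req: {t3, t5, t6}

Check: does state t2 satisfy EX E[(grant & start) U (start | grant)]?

No

Sat(grant & start) = {t3, t4, t5, t7}
Sat(start | grant) = {t0, t1, t2, t3, t4, t5, t6, t7}
E[(grant & start) U (start | grant)]: least fixpoint, start Z0 = Sat((start | grant)) = {t0, t1, t2, t3, t4, t5, t6, t7}, add states in Sat(grant & start) with some successor in Z. Already a fixed point.
Sat(E[(grant & start) U (start | grant)]) = {t0, t1, t2, t3, t4, t5, t6, t7}
Sat(EX E[(grant & start) U (start | grant)]) = {s : some successor in {t0, t1, t2, t3, t4, t5, t6, t7}} = {t0, t1, t3, t4, t5, t6, t7, t8}
t2 ∉ Sat(EX E[(grant & start) U (start | grant)]) = {t0, t1, t3, t4, t5, t6, t7, t8}, so the formula does not hold at t2.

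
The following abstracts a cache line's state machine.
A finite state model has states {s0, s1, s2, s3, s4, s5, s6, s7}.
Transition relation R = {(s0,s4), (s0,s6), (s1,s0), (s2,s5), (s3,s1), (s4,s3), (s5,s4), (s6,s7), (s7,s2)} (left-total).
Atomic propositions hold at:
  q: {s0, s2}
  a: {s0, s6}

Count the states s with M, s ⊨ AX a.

Sat(AX a) = {s : every successor in {s0, s6}} = {s1}
|Sat(AX a)| = |{s1}| = 1.

1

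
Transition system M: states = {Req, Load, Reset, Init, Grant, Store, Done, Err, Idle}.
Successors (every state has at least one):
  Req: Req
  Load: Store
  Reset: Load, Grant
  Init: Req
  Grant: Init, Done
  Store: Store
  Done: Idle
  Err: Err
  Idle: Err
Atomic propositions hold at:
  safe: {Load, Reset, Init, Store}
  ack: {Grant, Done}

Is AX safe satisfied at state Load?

Sat(AX safe) = {s : every successor in {Load, Reset, Init, Store}} = {Load, Store}
Load ∈ Sat(AX safe) = {Load, Store}, so the formula holds at Load.

Yes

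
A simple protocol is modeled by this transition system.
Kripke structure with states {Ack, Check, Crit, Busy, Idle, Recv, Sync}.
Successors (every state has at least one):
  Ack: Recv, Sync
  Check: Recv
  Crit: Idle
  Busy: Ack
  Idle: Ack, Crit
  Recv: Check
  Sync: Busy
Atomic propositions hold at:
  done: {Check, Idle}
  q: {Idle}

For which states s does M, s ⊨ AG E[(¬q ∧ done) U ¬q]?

{Ack, Check, Busy, Recv, Sync}

Sat(¬q) = {Ack, Check, Crit, Busy, Recv, Sync}
Sat(¬q ∧ done) = {Check}
E[(¬q ∧ done) U ¬q]: least fixpoint, start Z0 = Sat(¬q) = {Ack, Check, Crit, Busy, Recv, Sync}, add states in Sat(¬q ∧ done) with some successor in Z. Already a fixed point.
Sat(E[(¬q ∧ done) U ¬q]) = {Ack, Check, Crit, Busy, Recv, Sync}
AG E[(¬q ∧ done) U ¬q]: greatest fixpoint, start Z0 = {Ack, Check, Crit, Busy, Recv, Sync}, keep only states in Sat with every successor in Z. Z1 = {Ack, Check, Busy, Recv, Sync}; fixed.
Sat(AG E[(¬q ∧ done) U ¬q]) = {Ack, Check, Busy, Recv, Sync}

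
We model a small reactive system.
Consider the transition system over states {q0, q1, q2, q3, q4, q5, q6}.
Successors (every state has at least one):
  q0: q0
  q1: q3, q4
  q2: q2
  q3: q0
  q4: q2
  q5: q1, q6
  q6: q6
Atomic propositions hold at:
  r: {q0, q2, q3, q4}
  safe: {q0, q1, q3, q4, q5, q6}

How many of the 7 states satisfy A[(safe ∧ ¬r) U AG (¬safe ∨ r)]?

5

Sat(¬r) = {q1, q5, q6}
Sat(safe ∧ ¬r) = {q1, q5, q6}
Sat(¬safe) = {q2}
Sat(¬safe ∨ r) = {q0, q2, q3, q4}
AG (¬safe ∨ r): greatest fixpoint, start Z0 = {q0, q2, q3, q4}, keep only states in Sat with every successor in Z. Already a fixed point.
Sat(AG (¬safe ∨ r)) = {q0, q2, q3, q4}
A[(safe ∧ ¬r) U AG (¬safe ∨ r)]: least fixpoint, start Z0 = Sat(AG (¬safe ∨ r)) = {q0, q2, q3, q4}, add states in Sat(safe ∧ ¬r) with every successor in Z. Z1 = {q0, q1, q2, q3, q4}; fixed.
Sat(A[(safe ∧ ¬r) U AG (¬safe ∨ r)]) = {q0, q1, q2, q3, q4}
|Sat(A[(safe ∧ ¬r) U AG (¬safe ∨ r)])| = |{q0, q1, q2, q3, q4}| = 5.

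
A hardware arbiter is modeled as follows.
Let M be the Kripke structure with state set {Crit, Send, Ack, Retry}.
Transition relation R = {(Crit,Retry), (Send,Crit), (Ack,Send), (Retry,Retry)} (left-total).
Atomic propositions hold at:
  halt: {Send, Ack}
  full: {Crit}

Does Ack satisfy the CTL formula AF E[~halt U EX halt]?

Yes

Sat(~halt) = {Crit, Retry}
Sat(EX halt) = {s : some successor in {Send, Ack}} = {Ack}
E[~halt U EX halt]: least fixpoint, start Z0 = Sat(EX halt) = {Ack}, add states in Sat(~halt) with some successor in Z. Already a fixed point.
Sat(E[~halt U EX halt]) = {Ack}
AF E[~halt U EX halt]: least fixpoint, start Z0 = {Ack}, add states with every successor in Z. Already a fixed point.
Sat(AF E[~halt U EX halt]) = {Ack}
Ack ∈ Sat(AF E[~halt U EX halt]) = {Ack}, so the formula holds at Ack.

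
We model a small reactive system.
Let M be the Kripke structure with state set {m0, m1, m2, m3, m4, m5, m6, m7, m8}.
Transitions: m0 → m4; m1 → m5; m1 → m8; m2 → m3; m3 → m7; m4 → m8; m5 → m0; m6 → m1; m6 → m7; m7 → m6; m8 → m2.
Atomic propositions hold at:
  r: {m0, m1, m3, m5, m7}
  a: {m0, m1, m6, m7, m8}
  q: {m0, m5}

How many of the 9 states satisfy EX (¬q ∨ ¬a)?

Sat(¬q) = {m1, m2, m3, m4, m6, m7, m8}
Sat(¬a) = {m2, m3, m4, m5}
Sat(¬q ∨ ¬a) = {m1, m2, m3, m4, m5, m6, m7, m8}
Sat(EX (¬q ∨ ¬a)) = {s : some successor in {m1, m2, m3, m4, m5, m6, m7, m8}} = {m0, m1, m2, m3, m4, m6, m7, m8}
|Sat(EX (¬q ∨ ¬a))| = |{m0, m1, m2, m3, m4, m6, m7, m8}| = 8.

8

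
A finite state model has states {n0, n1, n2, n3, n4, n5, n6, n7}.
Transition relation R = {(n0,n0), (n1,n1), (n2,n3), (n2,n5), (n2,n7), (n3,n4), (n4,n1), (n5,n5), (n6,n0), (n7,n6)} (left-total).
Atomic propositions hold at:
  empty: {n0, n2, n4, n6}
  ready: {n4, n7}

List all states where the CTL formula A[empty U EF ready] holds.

EF ready: least fixpoint, start Z0 = {n4, n7}, add states with some successor in Z. Z1 = {n2, n3, n4, n7}; fixed.
Sat(EF ready) = {n2, n3, n4, n7}
A[empty U EF ready]: least fixpoint, start Z0 = Sat(EF ready) = {n2, n3, n4, n7}, add states in Sat(empty) with every successor in Z. Already a fixed point.
Sat(A[empty U EF ready]) = {n2, n3, n4, n7}

{n2, n3, n4, n7}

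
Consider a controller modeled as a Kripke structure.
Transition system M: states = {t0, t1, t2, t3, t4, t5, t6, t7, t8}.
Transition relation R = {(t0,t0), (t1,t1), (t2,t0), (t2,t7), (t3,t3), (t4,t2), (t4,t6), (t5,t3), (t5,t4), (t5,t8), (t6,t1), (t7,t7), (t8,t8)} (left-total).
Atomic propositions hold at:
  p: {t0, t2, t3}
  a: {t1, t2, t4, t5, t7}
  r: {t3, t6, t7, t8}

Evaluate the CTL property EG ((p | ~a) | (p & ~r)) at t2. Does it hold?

Yes

Sat(~a) = {t0, t3, t6, t8}
Sat(p | ~a) = {t0, t2, t3, t6, t8}
Sat(~r) = {t0, t1, t2, t4, t5}
Sat(p & ~r) = {t0, t2}
Sat((p | ~a) | (p & ~r)) = {t0, t2, t3, t6, t8}
EG ((p | ~a) | (p & ~r)): greatest fixpoint, start Z0 = {t0, t2, t3, t6, t8}, keep only states in Sat with some successor in Z. Z1 = {t0, t2, t3, t8}; fixed.
Sat(EG ((p | ~a) | (p & ~r))) = {t0, t2, t3, t8}
t2 ∈ Sat(EG ((p | ~a) | (p & ~r))) = {t0, t2, t3, t8}, so the formula holds at t2.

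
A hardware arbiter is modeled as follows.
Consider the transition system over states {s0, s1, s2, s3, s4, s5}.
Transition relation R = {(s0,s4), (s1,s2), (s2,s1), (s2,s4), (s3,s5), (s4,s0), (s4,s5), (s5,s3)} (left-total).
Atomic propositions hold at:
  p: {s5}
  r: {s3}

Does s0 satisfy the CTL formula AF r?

AF r: least fixpoint, start Z0 = {s3}, add states with every successor in Z. Z1 = {s3, s5}; fixed.
Sat(AF r) = {s3, s5}
s0 ∉ Sat(AF r) = {s3, s5}, so the formula does not hold at s0.

No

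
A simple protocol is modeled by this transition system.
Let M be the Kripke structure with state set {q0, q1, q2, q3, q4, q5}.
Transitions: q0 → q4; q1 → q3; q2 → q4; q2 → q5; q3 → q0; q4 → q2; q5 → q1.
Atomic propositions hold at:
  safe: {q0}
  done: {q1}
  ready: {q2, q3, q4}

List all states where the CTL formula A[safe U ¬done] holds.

Sat(¬done) = {q0, q2, q3, q4, q5}
A[safe U ¬done]: least fixpoint, start Z0 = Sat(¬done) = {q0, q2, q3, q4, q5}, add states in Sat(safe) with every successor in Z. Already a fixed point.
Sat(A[safe U ¬done]) = {q0, q2, q3, q4, q5}

{q0, q2, q3, q4, q5}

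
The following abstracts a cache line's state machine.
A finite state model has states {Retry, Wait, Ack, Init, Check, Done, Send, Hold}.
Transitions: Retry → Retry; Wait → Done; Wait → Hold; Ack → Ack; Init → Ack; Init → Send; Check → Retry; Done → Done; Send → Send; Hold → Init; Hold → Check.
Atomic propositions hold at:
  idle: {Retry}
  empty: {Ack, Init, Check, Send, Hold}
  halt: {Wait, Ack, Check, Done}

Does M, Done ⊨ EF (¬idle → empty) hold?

No

Sat(¬idle) = {Wait, Ack, Init, Check, Done, Send, Hold}
Sat(¬idle → empty) = {Retry, Ack, Init, Check, Send, Hold}
EF (¬idle → empty): least fixpoint, start Z0 = {Retry, Ack, Init, Check, Send, Hold}, add states with some successor in Z. Z1 = {Retry, Wait, Ack, Init, Check, Send, Hold}; fixed.
Sat(EF (¬idle → empty)) = {Retry, Wait, Ack, Init, Check, Send, Hold}
Done ∉ Sat(EF (¬idle → empty)) = {Retry, Wait, Ack, Init, Check, Send, Hold}, so the formula does not hold at Done.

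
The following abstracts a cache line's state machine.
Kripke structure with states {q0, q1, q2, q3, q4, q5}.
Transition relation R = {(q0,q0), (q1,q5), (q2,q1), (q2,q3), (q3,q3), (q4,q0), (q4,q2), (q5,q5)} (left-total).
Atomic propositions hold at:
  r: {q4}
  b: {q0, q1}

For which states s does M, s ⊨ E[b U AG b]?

AG b: greatest fixpoint, start Z0 = {q0, q1}, keep only states in Sat with every successor in Z. Z1 = {q0}; fixed.
Sat(AG b) = {q0}
E[b U AG b]: least fixpoint, start Z0 = Sat(AG b) = {q0}, add states in Sat(b) with some successor in Z. Already a fixed point.
Sat(E[b U AG b]) = {q0}

{q0}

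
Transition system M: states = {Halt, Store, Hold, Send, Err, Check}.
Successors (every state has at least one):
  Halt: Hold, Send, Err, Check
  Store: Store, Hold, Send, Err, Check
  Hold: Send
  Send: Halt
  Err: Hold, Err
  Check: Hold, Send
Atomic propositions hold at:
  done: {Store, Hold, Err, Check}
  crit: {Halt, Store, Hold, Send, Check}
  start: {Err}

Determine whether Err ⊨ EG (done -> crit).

No

Sat(done -> crit) = {Halt, Store, Hold, Send, Check}
EG (done -> crit): greatest fixpoint, start Z0 = {Halt, Store, Hold, Send, Check}, keep only states in Sat with some successor in Z. Already a fixed point.
Sat(EG (done -> crit)) = {Halt, Store, Hold, Send, Check}
Err ∉ Sat(EG (done -> crit)) = {Halt, Store, Hold, Send, Check}, so the formula does not hold at Err.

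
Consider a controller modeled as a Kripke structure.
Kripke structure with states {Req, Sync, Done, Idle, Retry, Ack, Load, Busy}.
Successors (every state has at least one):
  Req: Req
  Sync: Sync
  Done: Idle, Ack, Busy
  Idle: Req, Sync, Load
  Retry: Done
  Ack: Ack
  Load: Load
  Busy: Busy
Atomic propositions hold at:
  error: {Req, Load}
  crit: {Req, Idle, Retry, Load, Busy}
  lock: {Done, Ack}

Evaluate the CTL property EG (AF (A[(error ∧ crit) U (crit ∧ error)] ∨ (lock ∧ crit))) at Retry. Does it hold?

Sat(error ∧ crit) = {Req, Load}
Sat(crit ∧ error) = {Req, Load}
A[(error ∧ crit) U (crit ∧ error)]: least fixpoint, start Z0 = Sat((crit ∧ error)) = {Req, Load}, add states in Sat(error ∧ crit) with every successor in Z. Already a fixed point.
Sat(A[(error ∧ crit) U (crit ∧ error)]) = {Req, Load}
Sat(lock ∧ crit) = ∅
Sat(A[(error ∧ crit) U (crit ∧ error)] ∨ (lock ∧ crit)) = {Req, Load}
AF (A[(error ∧ crit) U (crit ∧ error)] ∨ (lock ∧ crit)): least fixpoint, start Z0 = {Req, Load}, add states with every successor in Z. Already a fixed point.
Sat(AF (A[(error ∧ crit) U (crit ∧ error)] ∨ (lock ∧ crit))) = {Req, Load}
EG (AF (A[(error ∧ crit) U (crit ∧ error)] ∨ (lock ∧ crit))): greatest fixpoint, start Z0 = {Req, Load}, keep only states in Sat with some successor in Z. Already a fixed point.
Sat(EG (AF (A[(error ∧ crit) U (crit ∧ error)] ∨ (lock ∧ crit)))) = {Req, Load}
Retry ∉ Sat(EG (AF (A[(error ∧ crit) U (crit ∧ error)] ∨ (lock ∧ crit)))) = {Req, Load}, so the formula does not hold at Retry.

No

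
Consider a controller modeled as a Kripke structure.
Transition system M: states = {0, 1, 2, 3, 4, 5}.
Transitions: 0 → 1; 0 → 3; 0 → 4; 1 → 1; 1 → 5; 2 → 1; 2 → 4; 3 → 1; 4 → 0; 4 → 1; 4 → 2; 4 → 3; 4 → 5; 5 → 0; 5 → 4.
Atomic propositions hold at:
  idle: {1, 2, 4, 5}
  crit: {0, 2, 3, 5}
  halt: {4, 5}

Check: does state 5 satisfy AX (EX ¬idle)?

Yes

Sat(¬idle) = {0, 3}
Sat(EX ¬idle) = {s : some successor in {0, 3}} = {0, 4, 5}
Sat(AX (EX ¬idle)) = {s : every successor in {0, 4, 5}} = {5}
5 ∈ Sat(AX (EX ¬idle)) = {5}, so the formula holds at 5.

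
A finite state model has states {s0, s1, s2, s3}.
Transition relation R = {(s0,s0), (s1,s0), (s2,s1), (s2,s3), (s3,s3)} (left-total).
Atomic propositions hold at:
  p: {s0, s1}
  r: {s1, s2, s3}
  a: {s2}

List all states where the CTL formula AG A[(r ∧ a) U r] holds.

{s3}

Sat(r ∧ a) = {s2}
A[(r ∧ a) U r]: least fixpoint, start Z0 = Sat(r) = {s1, s2, s3}, add states in Sat(r ∧ a) with every successor in Z. Already a fixed point.
Sat(A[(r ∧ a) U r]) = {s1, s2, s3}
AG A[(r ∧ a) U r]: greatest fixpoint, start Z0 = {s1, s2, s3}, keep only states in Sat with every successor in Z. Z1 = {s2, s3}; Z2 = {s3}; fixed.
Sat(AG A[(r ∧ a) U r]) = {s3}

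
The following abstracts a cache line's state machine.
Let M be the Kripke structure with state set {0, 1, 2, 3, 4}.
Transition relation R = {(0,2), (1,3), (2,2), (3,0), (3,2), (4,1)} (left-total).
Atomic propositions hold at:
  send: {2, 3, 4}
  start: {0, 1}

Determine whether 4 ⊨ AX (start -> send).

Sat(start -> send) = {2, 3, 4}
Sat(AX (start -> send)) = {s : every successor in {2, 3, 4}} = {0, 1, 2}
4 ∉ Sat(AX (start -> send)) = {0, 1, 2}, so the formula does not hold at 4.

No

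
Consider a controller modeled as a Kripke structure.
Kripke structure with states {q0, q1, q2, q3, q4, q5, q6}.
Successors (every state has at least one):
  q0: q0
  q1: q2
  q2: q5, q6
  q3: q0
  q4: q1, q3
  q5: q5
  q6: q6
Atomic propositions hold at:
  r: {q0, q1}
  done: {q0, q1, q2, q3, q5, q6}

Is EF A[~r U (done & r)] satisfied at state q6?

Sat(~r) = {q2, q3, q4, q5, q6}
Sat(done & r) = {q0, q1}
A[~r U (done & r)]: least fixpoint, start Z0 = Sat((done & r)) = {q0, q1}, add states in Sat(~r) with every successor in Z. Z1 = {q0, q1, q3}; Z2 = {q0, q1, q3, q4}; fixed.
Sat(A[~r U (done & r)]) = {q0, q1, q3, q4}
EF A[~r U (done & r)]: least fixpoint, start Z0 = {q0, q1, q3, q4}, add states with some successor in Z. Already a fixed point.
Sat(EF A[~r U (done & r)]) = {q0, q1, q3, q4}
q6 ∉ Sat(EF A[~r U (done & r)]) = {q0, q1, q3, q4}, so the formula does not hold at q6.

No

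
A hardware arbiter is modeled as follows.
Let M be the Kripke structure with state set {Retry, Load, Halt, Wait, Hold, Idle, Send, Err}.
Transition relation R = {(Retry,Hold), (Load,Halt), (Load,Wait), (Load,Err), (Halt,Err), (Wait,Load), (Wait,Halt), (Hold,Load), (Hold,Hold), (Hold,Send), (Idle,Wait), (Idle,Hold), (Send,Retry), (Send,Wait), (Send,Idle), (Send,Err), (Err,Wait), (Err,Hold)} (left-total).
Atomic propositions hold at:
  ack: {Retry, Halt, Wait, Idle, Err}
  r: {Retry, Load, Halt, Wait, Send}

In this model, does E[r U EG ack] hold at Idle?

Yes

EG ack: greatest fixpoint, start Z0 = {Retry, Halt, Wait, Idle, Err}, keep only states in Sat with some successor in Z. Z1 = {Halt, Wait, Idle, Err}; fixed.
Sat(EG ack) = {Halt, Wait, Idle, Err}
E[r U EG ack]: least fixpoint, start Z0 = Sat(EG ack) = {Halt, Wait, Idle, Err}, add states in Sat(r) with some successor in Z. Z1 = {Load, Halt, Wait, Idle, Send, Err}; fixed.
Sat(E[r U EG ack]) = {Load, Halt, Wait, Idle, Send, Err}
Idle ∈ Sat(E[r U EG ack]) = {Load, Halt, Wait, Idle, Send, Err}, so the formula holds at Idle.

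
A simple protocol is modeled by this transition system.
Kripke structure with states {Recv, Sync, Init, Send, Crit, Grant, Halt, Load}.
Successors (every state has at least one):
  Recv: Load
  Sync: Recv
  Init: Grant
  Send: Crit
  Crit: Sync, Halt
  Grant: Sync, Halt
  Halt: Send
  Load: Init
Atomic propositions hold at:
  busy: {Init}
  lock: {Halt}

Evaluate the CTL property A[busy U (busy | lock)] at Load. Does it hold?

Sat(busy | lock) = {Init, Halt}
A[busy U (busy | lock)]: least fixpoint, start Z0 = Sat((busy | lock)) = {Init, Halt}, add states in Sat(busy) with every successor in Z. Already a fixed point.
Sat(A[busy U (busy | lock)]) = {Init, Halt}
Load ∉ Sat(A[busy U (busy | lock)]) = {Init, Halt}, so the formula does not hold at Load.

No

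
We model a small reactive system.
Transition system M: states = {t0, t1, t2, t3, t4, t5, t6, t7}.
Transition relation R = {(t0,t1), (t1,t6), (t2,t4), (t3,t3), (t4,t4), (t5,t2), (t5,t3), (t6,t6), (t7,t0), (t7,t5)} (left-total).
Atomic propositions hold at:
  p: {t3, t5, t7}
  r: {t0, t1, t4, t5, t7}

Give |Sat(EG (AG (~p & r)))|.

1

Sat(~p) = {t0, t1, t2, t4, t6}
Sat(~p & r) = {t0, t1, t4}
AG (~p & r): greatest fixpoint, start Z0 = {t0, t1, t4}, keep only states in Sat with every successor in Z. Z1 = {t0, t4}; Z2 = {t4}; fixed.
Sat(AG (~p & r)) = {t4}
EG (AG (~p & r)): greatest fixpoint, start Z0 = {t4}, keep only states in Sat with some successor in Z. Already a fixed point.
Sat(EG (AG (~p & r))) = {t4}
|Sat(EG (AG (~p & r)))| = |{t4}| = 1.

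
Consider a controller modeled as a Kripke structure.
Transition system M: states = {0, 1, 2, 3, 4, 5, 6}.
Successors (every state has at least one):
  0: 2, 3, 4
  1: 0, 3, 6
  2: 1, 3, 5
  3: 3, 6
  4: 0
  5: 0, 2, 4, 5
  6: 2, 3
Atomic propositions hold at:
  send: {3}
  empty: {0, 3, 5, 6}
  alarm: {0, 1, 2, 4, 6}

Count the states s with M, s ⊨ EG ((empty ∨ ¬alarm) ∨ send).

Sat(¬alarm) = {3, 5}
Sat(empty ∨ ¬alarm) = {0, 3, 5, 6}
Sat((empty ∨ ¬alarm) ∨ send) = {0, 3, 5, 6}
EG ((empty ∨ ¬alarm) ∨ send): greatest fixpoint, start Z0 = {0, 3, 5, 6}, keep only states in Sat with some successor in Z. Already a fixed point.
Sat(EG ((empty ∨ ¬alarm) ∨ send)) = {0, 3, 5, 6}
|Sat(EG ((empty ∨ ¬alarm) ∨ send))| = |{0, 3, 5, 6}| = 4.

4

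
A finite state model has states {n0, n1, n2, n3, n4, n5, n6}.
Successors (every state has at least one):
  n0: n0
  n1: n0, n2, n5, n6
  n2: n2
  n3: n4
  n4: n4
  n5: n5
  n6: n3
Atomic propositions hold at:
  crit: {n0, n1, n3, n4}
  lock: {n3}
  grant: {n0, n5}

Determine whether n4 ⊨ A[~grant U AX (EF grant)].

Sat(~grant) = {n1, n2, n3, n4, n6}
EF grant: least fixpoint, start Z0 = {n0, n5}, add states with some successor in Z. Z1 = {n0, n1, n5}; fixed.
Sat(EF grant) = {n0, n1, n5}
Sat(AX (EF grant)) = {s : every successor in {n0, n1, n5}} = {n0, n5}
A[~grant U AX (EF grant)]: least fixpoint, start Z0 = Sat(AX (EF grant)) = {n0, n5}, add states in Sat(~grant) with every successor in Z. Already a fixed point.
Sat(A[~grant U AX (EF grant)]) = {n0, n5}
n4 ∉ Sat(A[~grant U AX (EF grant)]) = {n0, n5}, so the formula does not hold at n4.

No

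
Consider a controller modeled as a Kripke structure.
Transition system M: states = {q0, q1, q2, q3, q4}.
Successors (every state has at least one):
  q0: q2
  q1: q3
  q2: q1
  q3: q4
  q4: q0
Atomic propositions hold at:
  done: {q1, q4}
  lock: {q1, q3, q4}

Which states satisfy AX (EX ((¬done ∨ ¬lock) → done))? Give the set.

{q0, q1}

Sat(¬done) = {q0, q2, q3}
Sat(¬lock) = {q0, q2}
Sat(¬done ∨ ¬lock) = {q0, q2, q3}
Sat((¬done ∨ ¬lock) → done) = {q1, q4}
Sat(EX ((¬done ∨ ¬lock) → done)) = {s : some successor in {q1, q4}} = {q2, q3}
Sat(AX (EX ((¬done ∨ ¬lock) → done))) = {s : every successor in {q2, q3}} = {q0, q1}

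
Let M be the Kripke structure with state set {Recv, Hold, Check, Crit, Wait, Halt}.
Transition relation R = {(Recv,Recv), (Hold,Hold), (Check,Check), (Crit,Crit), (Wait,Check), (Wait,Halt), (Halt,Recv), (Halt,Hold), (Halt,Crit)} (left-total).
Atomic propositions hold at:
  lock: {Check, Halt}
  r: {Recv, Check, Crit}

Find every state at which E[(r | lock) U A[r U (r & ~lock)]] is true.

{Recv, Crit, Halt}

Sat(r | lock) = {Recv, Check, Crit, Halt}
Sat(~lock) = {Recv, Hold, Crit, Wait}
Sat(r & ~lock) = {Recv, Crit}
A[r U (r & ~lock)]: least fixpoint, start Z0 = Sat((r & ~lock)) = {Recv, Crit}, add states in Sat(r) with every successor in Z. Already a fixed point.
Sat(A[r U (r & ~lock)]) = {Recv, Crit}
E[(r | lock) U A[r U (r & ~lock)]]: least fixpoint, start Z0 = Sat(A[r U (r & ~lock)]) = {Recv, Crit}, add states in Sat(r | lock) with some successor in Z. Z1 = {Recv, Crit, Halt}; fixed.
Sat(E[(r | lock) U A[r U (r & ~lock)]]) = {Recv, Crit, Halt}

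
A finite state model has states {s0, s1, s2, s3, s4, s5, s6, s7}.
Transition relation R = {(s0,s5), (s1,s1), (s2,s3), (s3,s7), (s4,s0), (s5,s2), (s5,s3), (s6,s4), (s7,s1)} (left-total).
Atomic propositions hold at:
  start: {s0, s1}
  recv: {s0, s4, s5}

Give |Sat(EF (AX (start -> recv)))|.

Sat(start -> recv) = {s0, s2, s3, s4, s5, s6, s7}
Sat(AX (start -> recv)) = {s : every successor in {s0, s2, s3, s4, s5, s6, s7}} = {s0, s2, s3, s4, s5, s6}
EF (AX (start -> recv)): least fixpoint, start Z0 = {s0, s2, s3, s4, s5, s6}, add states with some successor in Z. Already a fixed point.
Sat(EF (AX (start -> recv))) = {s0, s2, s3, s4, s5, s6}
|Sat(EF (AX (start -> recv)))| = |{s0, s2, s3, s4, s5, s6}| = 6.

6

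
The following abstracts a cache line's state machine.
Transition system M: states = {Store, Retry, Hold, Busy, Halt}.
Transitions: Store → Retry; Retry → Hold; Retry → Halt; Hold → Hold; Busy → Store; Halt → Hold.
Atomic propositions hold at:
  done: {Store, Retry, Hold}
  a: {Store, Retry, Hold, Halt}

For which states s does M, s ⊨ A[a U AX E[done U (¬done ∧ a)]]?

Sat(¬done) = {Busy, Halt}
Sat(¬done ∧ a) = {Halt}
E[done U (¬done ∧ a)]: least fixpoint, start Z0 = Sat((¬done ∧ a)) = {Halt}, add states in Sat(done) with some successor in Z. Z1 = {Retry, Halt}; Z2 = {Store, Retry, Halt}; fixed.
Sat(E[done U (¬done ∧ a)]) = {Store, Retry, Halt}
Sat(AX E[done U (¬done ∧ a)]) = {s : every successor in {Store, Retry, Halt}} = {Store, Busy}
A[a U AX E[done U (¬done ∧ a)]]: least fixpoint, start Z0 = Sat(AX E[done U (¬done ∧ a)]) = {Store, Busy}, add states in Sat(a) with every successor in Z. Already a fixed point.
Sat(A[a U AX E[done U (¬done ∧ a)]]) = {Store, Busy}

{Store, Busy}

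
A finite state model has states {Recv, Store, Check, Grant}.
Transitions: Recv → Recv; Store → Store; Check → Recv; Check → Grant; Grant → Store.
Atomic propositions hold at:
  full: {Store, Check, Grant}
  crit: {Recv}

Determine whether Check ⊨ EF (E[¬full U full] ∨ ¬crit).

Yes

Sat(¬full) = {Recv}
E[¬full U full]: least fixpoint, start Z0 = Sat(full) = {Store, Check, Grant}, add states in Sat(¬full) with some successor in Z. Already a fixed point.
Sat(E[¬full U full]) = {Store, Check, Grant}
Sat(¬crit) = {Store, Check, Grant}
Sat(E[¬full U full] ∨ ¬crit) = {Store, Check, Grant}
EF (E[¬full U full] ∨ ¬crit): least fixpoint, start Z0 = {Store, Check, Grant}, add states with some successor in Z. Already a fixed point.
Sat(EF (E[¬full U full] ∨ ¬crit)) = {Store, Check, Grant}
Check ∈ Sat(EF (E[¬full U full] ∨ ¬crit)) = {Store, Check, Grant}, so the formula holds at Check.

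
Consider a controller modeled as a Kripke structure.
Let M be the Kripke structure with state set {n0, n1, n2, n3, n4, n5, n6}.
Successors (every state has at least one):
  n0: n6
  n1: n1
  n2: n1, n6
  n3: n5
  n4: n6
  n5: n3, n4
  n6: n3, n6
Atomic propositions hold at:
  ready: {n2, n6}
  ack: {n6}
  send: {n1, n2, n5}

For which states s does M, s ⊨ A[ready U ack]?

A[ready U ack]: least fixpoint, start Z0 = Sat(ack) = {n6}, add states in Sat(ready) with every successor in Z. Already a fixed point.
Sat(A[ready U ack]) = {n6}

{n6}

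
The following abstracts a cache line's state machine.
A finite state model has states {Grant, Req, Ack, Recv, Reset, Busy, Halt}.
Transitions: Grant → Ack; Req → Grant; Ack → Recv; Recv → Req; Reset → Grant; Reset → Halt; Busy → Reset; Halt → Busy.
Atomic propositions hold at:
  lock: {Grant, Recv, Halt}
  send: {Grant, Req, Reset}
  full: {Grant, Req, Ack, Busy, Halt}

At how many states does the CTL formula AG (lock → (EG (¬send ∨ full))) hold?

Sat(¬send) = {Ack, Recv, Busy, Halt}
Sat(¬send ∨ full) = {Grant, Req, Ack, Recv, Busy, Halt}
EG (¬send ∨ full): greatest fixpoint, start Z0 = {Grant, Req, Ack, Recv, Busy, Halt}, keep only states in Sat with some successor in Z. Z1 = {Grant, Req, Ack, Recv, Halt}; Z2 = {Grant, Req, Ack, Recv}; fixed.
Sat(EG (¬send ∨ full)) = {Grant, Req, Ack, Recv}
Sat(lock → (EG (¬send ∨ full))) = {Grant, Req, Ack, Recv, Reset, Busy}
AG (lock → (EG (¬send ∨ full))): greatest fixpoint, start Z0 = {Grant, Req, Ack, Recv, Reset, Busy}, keep only states in Sat with every successor in Z. Z1 = {Grant, Req, Ack, Recv, Busy}; Z2 = {Grant, Req, Ack, Recv}; fixed.
Sat(AG (lock → (EG (¬send ∨ full)))) = {Grant, Req, Ack, Recv}
|Sat(AG (lock → (EG (¬send ∨ full))))| = |{Grant, Req, Ack, Recv}| = 4.

4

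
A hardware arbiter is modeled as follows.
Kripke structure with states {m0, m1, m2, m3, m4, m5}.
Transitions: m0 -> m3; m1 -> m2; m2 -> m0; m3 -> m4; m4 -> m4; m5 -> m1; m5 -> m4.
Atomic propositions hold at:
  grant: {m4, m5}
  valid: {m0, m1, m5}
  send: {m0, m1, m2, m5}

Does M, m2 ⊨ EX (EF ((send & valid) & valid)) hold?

Yes

Sat(send & valid) = {m0, m1, m5}
Sat((send & valid) & valid) = {m0, m1, m5}
EF ((send & valid) & valid): least fixpoint, start Z0 = {m0, m1, m5}, add states with some successor in Z. Z1 = {m0, m1, m2, m5}; fixed.
Sat(EF ((send & valid) & valid)) = {m0, m1, m2, m5}
Sat(EX (EF ((send & valid) & valid))) = {s : some successor in {m0, m1, m2, m5}} = {m1, m2, m5}
m2 ∈ Sat(EX (EF ((send & valid) & valid))) = {m1, m2, m5}, so the formula holds at m2.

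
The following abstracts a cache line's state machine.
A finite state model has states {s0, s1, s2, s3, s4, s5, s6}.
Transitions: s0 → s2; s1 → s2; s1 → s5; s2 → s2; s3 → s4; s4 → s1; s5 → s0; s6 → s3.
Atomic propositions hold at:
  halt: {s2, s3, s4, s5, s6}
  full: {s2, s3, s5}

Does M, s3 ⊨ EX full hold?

Sat(EX full) = {s : some successor in {s2, s3, s5}} = {s0, s1, s2, s6}
s3 ∉ Sat(EX full) = {s0, s1, s2, s6}, so the formula does not hold at s3.

No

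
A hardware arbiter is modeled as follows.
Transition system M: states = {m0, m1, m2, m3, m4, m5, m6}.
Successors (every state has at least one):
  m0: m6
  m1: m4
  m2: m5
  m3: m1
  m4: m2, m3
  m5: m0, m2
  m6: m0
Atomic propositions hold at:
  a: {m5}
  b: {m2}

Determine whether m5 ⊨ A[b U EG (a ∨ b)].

Sat(a ∨ b) = {m2, m5}
EG (a ∨ b): greatest fixpoint, start Z0 = {m2, m5}, keep only states in Sat with some successor in Z. Already a fixed point.
Sat(EG (a ∨ b)) = {m2, m5}
A[b U EG (a ∨ b)]: least fixpoint, start Z0 = Sat(EG (a ∨ b)) = {m2, m5}, add states in Sat(b) with every successor in Z. Already a fixed point.
Sat(A[b U EG (a ∨ b)]) = {m2, m5}
m5 ∈ Sat(A[b U EG (a ∨ b)]) = {m2, m5}, so the formula holds at m5.

Yes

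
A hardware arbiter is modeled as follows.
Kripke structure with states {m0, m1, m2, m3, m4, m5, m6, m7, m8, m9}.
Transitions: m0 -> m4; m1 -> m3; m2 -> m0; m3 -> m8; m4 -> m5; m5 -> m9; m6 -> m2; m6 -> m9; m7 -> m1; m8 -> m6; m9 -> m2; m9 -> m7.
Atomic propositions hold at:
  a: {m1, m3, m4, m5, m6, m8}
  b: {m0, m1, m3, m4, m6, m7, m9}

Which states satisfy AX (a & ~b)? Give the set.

{m3, m4}

Sat(~b) = {m2, m5, m8}
Sat(a & ~b) = {m5, m8}
Sat(AX (a & ~b)) = {s : every successor in {m5, m8}} = {m3, m4}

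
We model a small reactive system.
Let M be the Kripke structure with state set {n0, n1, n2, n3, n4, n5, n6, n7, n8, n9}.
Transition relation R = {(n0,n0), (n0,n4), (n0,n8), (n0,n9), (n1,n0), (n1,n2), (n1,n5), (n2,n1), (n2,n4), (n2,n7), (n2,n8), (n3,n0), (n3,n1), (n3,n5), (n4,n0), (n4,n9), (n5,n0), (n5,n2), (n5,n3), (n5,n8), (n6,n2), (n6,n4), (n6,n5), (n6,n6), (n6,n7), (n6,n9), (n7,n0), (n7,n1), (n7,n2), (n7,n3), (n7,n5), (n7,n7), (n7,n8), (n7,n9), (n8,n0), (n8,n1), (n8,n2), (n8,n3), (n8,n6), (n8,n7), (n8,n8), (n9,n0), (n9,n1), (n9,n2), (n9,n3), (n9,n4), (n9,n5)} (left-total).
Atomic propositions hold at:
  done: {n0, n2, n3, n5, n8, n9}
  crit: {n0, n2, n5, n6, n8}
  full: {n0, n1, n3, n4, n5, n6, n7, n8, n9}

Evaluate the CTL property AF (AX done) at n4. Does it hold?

Yes

Sat(AX done) = {s : every successor in {n0, n2, n3, n5, n8, n9}} = {n1, n4, n5}
AF (AX done): least fixpoint, start Z0 = {n1, n4, n5}, add states with every successor in Z. Already a fixed point.
Sat(AF (AX done)) = {n1, n4, n5}
n4 ∈ Sat(AF (AX done)) = {n1, n4, n5}, so the formula holds at n4.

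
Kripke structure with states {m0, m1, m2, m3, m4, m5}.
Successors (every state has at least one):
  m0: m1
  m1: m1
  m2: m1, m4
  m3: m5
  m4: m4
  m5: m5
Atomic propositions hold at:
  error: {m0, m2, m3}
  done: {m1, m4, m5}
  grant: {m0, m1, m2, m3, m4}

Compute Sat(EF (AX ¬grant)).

{m3, m5}

Sat(¬grant) = {m5}
Sat(AX ¬grant) = {s : every successor in {m5}} = {m3, m5}
EF (AX ¬grant): least fixpoint, start Z0 = {m3, m5}, add states with some successor in Z. Already a fixed point.
Sat(EF (AX ¬grant)) = {m3, m5}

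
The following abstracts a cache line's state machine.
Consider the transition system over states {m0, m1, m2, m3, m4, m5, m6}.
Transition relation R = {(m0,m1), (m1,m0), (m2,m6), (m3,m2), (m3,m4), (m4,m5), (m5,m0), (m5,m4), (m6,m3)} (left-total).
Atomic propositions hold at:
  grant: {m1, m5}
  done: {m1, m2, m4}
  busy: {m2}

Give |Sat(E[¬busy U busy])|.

Sat(¬busy) = {m0, m1, m3, m4, m5, m6}
E[¬busy U busy]: least fixpoint, start Z0 = Sat(busy) = {m2}, add states in Sat(¬busy) with some successor in Z. Z1 = {m2, m3}; Z2 = {m2, m3, m6}; fixed.
Sat(E[¬busy U busy]) = {m2, m3, m6}
|Sat(E[¬busy U busy])| = |{m2, m3, m6}| = 3.

3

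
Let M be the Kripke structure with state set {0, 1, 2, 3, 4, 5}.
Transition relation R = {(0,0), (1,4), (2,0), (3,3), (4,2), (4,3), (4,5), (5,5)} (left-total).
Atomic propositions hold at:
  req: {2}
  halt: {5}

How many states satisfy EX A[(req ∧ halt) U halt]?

Sat(req ∧ halt) = ∅
A[(req ∧ halt) U halt]: least fixpoint, start Z0 = Sat(halt) = {5}, add states in Sat(req ∧ halt) with every successor in Z. Already a fixed point.
Sat(A[(req ∧ halt) U halt]) = {5}
Sat(EX A[(req ∧ halt) U halt]) = {s : some successor in {5}} = {4, 5}
|Sat(EX A[(req ∧ halt) U halt])| = |{4, 5}| = 2.

2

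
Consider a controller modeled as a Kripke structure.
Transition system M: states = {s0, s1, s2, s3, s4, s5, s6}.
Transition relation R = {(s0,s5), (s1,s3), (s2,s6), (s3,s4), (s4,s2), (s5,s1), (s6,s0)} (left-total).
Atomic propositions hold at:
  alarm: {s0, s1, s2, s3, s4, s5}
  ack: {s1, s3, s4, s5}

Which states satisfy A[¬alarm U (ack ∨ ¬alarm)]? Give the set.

Sat(¬alarm) = {s6}
Sat(ack ∨ ¬alarm) = {s1, s3, s4, s5, s6}
A[¬alarm U (ack ∨ ¬alarm)]: least fixpoint, start Z0 = Sat((ack ∨ ¬alarm)) = {s1, s3, s4, s5, s6}, add states in Sat(¬alarm) with every successor in Z. Already a fixed point.
Sat(A[¬alarm U (ack ∨ ¬alarm)]) = {s1, s3, s4, s5, s6}

{s1, s3, s4, s5, s6}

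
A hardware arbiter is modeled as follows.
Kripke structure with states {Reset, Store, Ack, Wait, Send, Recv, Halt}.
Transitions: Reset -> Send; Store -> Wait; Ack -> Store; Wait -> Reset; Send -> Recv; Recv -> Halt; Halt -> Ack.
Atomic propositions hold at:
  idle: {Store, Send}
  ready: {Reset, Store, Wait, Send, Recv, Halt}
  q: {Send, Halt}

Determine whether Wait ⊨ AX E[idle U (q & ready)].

No

Sat(q & ready) = {Send, Halt}
E[idle U (q & ready)]: least fixpoint, start Z0 = Sat((q & ready)) = {Send, Halt}, add states in Sat(idle) with some successor in Z. Already a fixed point.
Sat(E[idle U (q & ready)]) = {Send, Halt}
Sat(AX E[idle U (q & ready)]) = {s : every successor in {Send, Halt}} = {Reset, Recv}
Wait ∉ Sat(AX E[idle U (q & ready)]) = {Reset, Recv}, so the formula does not hold at Wait.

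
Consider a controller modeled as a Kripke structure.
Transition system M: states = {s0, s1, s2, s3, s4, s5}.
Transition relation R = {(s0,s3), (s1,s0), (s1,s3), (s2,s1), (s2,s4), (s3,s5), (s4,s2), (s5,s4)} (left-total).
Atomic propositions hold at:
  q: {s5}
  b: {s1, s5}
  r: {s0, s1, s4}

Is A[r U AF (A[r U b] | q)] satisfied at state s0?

Yes

A[r U b]: least fixpoint, start Z0 = Sat(b) = {s1, s5}, add states in Sat(r) with every successor in Z. Already a fixed point.
Sat(A[r U b]) = {s1, s5}
Sat(A[r U b] | q) = {s1, s5}
AF (A[r U b] | q): least fixpoint, start Z0 = {s1, s5}, add states with every successor in Z. Z1 = {s1, s3, s5}; Z2 = {s0, s1, s3, s5}; fixed.
Sat(AF (A[r U b] | q)) = {s0, s1, s3, s5}
A[r U AF (A[r U b] | q)]: least fixpoint, start Z0 = Sat(AF (A[r U b] | q)) = {s0, s1, s3, s5}, add states in Sat(r) with every successor in Z. Already a fixed point.
Sat(A[r U AF (A[r U b] | q)]) = {s0, s1, s3, s5}
s0 ∈ Sat(A[r U AF (A[r U b] | q)]) = {s0, s1, s3, s5}, so the formula holds at s0.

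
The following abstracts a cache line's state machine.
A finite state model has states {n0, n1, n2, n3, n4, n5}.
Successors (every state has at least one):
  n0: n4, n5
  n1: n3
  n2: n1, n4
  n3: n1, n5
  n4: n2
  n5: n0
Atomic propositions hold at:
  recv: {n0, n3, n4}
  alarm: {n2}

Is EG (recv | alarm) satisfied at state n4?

Yes

Sat(recv | alarm) = {n0, n2, n3, n4}
EG (recv | alarm): greatest fixpoint, start Z0 = {n0, n2, n3, n4}, keep only states in Sat with some successor in Z. Z1 = {n0, n2, n4}; fixed.
Sat(EG (recv | alarm)) = {n0, n2, n4}
n4 ∈ Sat(EG (recv | alarm)) = {n0, n2, n4}, so the formula holds at n4.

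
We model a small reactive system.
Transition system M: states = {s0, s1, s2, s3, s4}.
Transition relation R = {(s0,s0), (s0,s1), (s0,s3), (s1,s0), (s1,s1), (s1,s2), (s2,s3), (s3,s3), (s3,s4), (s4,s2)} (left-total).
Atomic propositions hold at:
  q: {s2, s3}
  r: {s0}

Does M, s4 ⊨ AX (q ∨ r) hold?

Sat(q ∨ r) = {s0, s2, s3}
Sat(AX (q ∨ r)) = {s : every successor in {s0, s2, s3}} = {s2, s4}
s4 ∈ Sat(AX (q ∨ r)) = {s2, s4}, so the formula holds at s4.

Yes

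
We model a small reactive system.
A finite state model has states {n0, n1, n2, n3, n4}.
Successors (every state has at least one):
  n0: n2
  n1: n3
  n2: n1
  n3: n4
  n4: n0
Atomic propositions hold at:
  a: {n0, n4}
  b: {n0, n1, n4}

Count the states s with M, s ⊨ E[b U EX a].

3

Sat(EX a) = {s : some successor in {n0, n4}} = {n3, n4}
E[b U EX a]: least fixpoint, start Z0 = Sat(EX a) = {n3, n4}, add states in Sat(b) with some successor in Z. Z1 = {n1, n3, n4}; fixed.
Sat(E[b U EX a]) = {n1, n3, n4}
|Sat(E[b U EX a])| = |{n1, n3, n4}| = 3.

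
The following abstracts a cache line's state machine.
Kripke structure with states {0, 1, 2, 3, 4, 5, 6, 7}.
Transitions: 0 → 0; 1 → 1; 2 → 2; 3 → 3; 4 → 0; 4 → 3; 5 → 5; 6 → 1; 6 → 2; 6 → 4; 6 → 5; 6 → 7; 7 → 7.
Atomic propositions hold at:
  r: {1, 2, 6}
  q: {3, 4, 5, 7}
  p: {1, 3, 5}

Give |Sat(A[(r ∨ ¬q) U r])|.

3

Sat(¬q) = {0, 1, 2, 6}
Sat(r ∨ ¬q) = {0, 1, 2, 6}
A[(r ∨ ¬q) U r]: least fixpoint, start Z0 = Sat(r) = {1, 2, 6}, add states in Sat(r ∨ ¬q) with every successor in Z. Already a fixed point.
Sat(A[(r ∨ ¬q) U r]) = {1, 2, 6}
|Sat(A[(r ∨ ¬q) U r])| = |{1, 2, 6}| = 3.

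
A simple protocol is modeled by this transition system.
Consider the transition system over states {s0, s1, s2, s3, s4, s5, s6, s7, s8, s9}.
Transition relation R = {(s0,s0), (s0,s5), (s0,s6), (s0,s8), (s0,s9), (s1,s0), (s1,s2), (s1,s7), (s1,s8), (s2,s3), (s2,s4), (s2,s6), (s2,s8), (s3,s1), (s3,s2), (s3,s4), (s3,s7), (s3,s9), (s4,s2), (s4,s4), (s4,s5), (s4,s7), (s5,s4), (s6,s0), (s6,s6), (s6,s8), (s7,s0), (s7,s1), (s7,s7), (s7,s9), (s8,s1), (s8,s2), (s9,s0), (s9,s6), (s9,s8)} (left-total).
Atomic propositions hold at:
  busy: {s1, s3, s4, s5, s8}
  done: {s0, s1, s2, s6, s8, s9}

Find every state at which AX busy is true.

Sat(AX busy) = {s : every successor in {s1, s3, s4, s5, s8}} = {s5}

{s5}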